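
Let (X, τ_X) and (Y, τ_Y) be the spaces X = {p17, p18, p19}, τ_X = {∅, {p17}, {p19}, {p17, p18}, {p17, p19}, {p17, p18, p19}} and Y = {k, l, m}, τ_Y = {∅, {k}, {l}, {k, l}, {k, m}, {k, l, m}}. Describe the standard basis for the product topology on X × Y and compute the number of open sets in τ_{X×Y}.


Basis B = {∅ × ∅, {p17} × {k}, {p17} × {l}, {p19} × {k}, {p19} × {l}, {p17} × {k, l}, {p17} × {k, m}, {p17, p18} × {k}, {p17, p19} × {k}, {p17, p18} × {l}, {p17, p19} × {l}, {p19} × {k, l}, {p19} × {k, m}, {p17} × {k, l, m}, {p17, p18, p19} × {k}, {p17, p18, p19} × {l}, {p19} × {k, l, m}, {p17, p18} × {k, l}, {p17, p19} × {k, l}, {p17, p18} × {k, m}, {p17, p19} × {k, m}, {p17, p18} × {k, l, m}, {p17, p19} × {k, l, m}, {p17, p18, p19} × {k, l}, {p17, p18, p19} × {k, m}, {p17, p18, p19} × {k, l, m}}; |τ_{X×Y}| = 108.

Enumerate products U × V with U ∈ τ_X, V ∈ τ_Y (deduplicated):
  ∅ × ∅ = {} (∅)
  {p17} × {k} = {(p17,k)}
  {p17} × {l} = {(p17,l)}
  {p19} × {k} = {(p19,k)}
  {p19} × {l} = {(p19,l)}
  {p17} × {k, l} = {(p17,k), (p17,l)}
  {p17} × {k, m} = {(p17,k), (p17,m)}
  {p17, p18} × {k} = {(p17,k), (p18,k)}
  {p17, p19} × {k} = {(p17,k), (p19,k)}
  {p17, p18} × {l} = {(p17,l), (p18,l)}
  {p17, p19} × {l} = {(p17,l), (p19,l)}
  {p19} × {k, l} = {(p19,k), (p19,l)}
  {p19} × {k, m} = {(p19,k), (p19,m)}
  {p17} × {k, l, m} = {(p17,k), (p17,l), (p17,m)}
  {p17, p18, p19} × {k} = {(p17,k), (p18,k), (p19,k)}
  {p17, p18, p19} × {l} = {(p17,l), (p18,l), (p19,l)}
  {p19} × {k, l, m} = {(p19,k), (p19,l), (p19,m)}
  {p17, p18} × {k, l} = {(p17,k), (p17,l), (p18,k), (p18,l)}
  {p17, p19} × {k, l} = {(p17,k), (p17,l), (p19,k), (p19,l)}
  {p17, p18} × {k, m} = {(p17,k), (p17,m), (p18,k), (p18,m)}
  {p17, p19} × {k, m} = {(p17,k), (p17,m), (p19,k), (p19,m)}
  {p17, p18} × {k, l, m} = {(p17,k), (p17,l), (p17,m), (p18,k), (p18,l), (p18,m)}
  {p17, p19} × {k, l, m} = {(p17,k), (p17,l), (p17,m), (p19,k), (p19,l), (p19,m)}
  {p17, p18, p19} × {k, l} = {(p17,k), (p17,l), (p18,k), (p18,l), (p19,k), (p19,l)}
  {p17, p18, p19} × {k, m} = {(p17,k), (p17,m), (p18,k), (p18,m), (p19,k), (p19,m)}
  {p17, p18, p19} × {k, l, m} = {(p17,k), (p17,l), (p17,m), (p18,k), (p18,l), (p18,m), (p19,k), (p19,l), (p19,m)}
These 26 distinct sets form the basis B.
Close under arbitrary unions to get τ_{X×Y}; counting gives |τ_{X×Y}| = 108.


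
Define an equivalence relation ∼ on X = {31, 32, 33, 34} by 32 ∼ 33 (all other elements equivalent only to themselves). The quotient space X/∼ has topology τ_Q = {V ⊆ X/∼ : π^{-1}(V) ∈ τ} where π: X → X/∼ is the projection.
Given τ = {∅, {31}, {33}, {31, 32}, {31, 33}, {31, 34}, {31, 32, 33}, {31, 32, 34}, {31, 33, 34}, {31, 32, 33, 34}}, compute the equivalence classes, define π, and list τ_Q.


X/∼ = {[31], [32=33], [34]}; |τ_Q| = 5.

Equivalence classes: [31], [32=33], [34].
Quotient map π: X → X/∼ sends 31 ↦ [31], 32 ↦ [32=33], 33 ↦ [32=33], 34 ↦ [34].
For each subset V ⊆ X/∼, compute π^{-1}(V) ⊆ X and check whether π^{-1}(V) ∈ τ. V is open in τ_Q iff π^{-1}(V) ∈ τ.
  V = {}: π^{-1}(V) = ∅ ∈ τ ✓.
  V = {[31]}: π^{-1}(V) = {31} ∈ τ ✓.
  V = {[32=33]}: π^{-1}(V) = {32, 33} ∉ τ ✗.
  V = {[31], [32=33]}: π^{-1}(V) = {31, 32, 33} ∈ τ ✓.
  V = {[34]}: π^{-1}(V) = {34} ∉ τ ✗.
  V = {[31], [34]}: π^{-1}(V) = {31, 34} ∈ τ ✓.
  V = {[32=33], [34]}: π^{-1}(V) = {32, 33, 34} ∉ τ ✗.
  V = {[31], [32=33], [34]}: π^{-1}(V) = {31, 32, 33, 34} ∈ τ ✓.
Open sets in the quotient: τ_Q = {{}, {[31]}, {[31], [32=33]}, {[31], [34]}, {[31], [32=33], [34]}} (5 elements).


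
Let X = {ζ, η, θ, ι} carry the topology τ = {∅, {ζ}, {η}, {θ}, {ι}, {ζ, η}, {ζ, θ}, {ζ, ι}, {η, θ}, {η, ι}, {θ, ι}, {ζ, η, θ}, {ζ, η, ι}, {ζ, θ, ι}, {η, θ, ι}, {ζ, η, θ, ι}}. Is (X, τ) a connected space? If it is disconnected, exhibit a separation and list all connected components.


(X, τ) is disconnected; components = [{ζ}, {η}, {θ}, {ι}].

Find clopen sets (U ∈ τ with X ∖ U ∈ τ):
  U = ∅, X ∖ U = {ζ, η, θ, ι} — both open, so U is clopen.
  U = {ζ}, X ∖ U = {η, θ, ι} — both open, so U is clopen.
  U = {η}, X ∖ U = {ζ, θ, ι} — both open, so U is clopen.
  U = {θ}, X ∖ U = {ζ, η, ι} — both open, so U is clopen.
  U = {ι}, X ∖ U = {ζ, η, θ} — both open, so U is clopen.
  U = {ζ, η}, X ∖ U = {θ, ι} — both open, so U is clopen.
  U = {ζ, θ}, X ∖ U = {η, ι} — both open, so U is clopen.
  U = {ζ, ι}, X ∖ U = {η, θ} — both open, so U is clopen.
  U = {η, θ}, X ∖ U = {ζ, ι} — both open, so U is clopen.
  U = {η, ι}, X ∖ U = {ζ, θ} — both open, so U is clopen.
  U = {θ, ι}, X ∖ U = {ζ, η} — both open, so U is clopen.
  U = {ζ, η, θ}, X ∖ U = {ι} — both open, so U is clopen.
  U = {ζ, η, ι}, X ∖ U = {θ} — both open, so U is clopen.
  U = {ζ, θ, ι}, X ∖ U = {η} — both open, so U is clopen.
  U = {η, θ, ι}, X ∖ U = {ζ} — both open, so U is clopen.
  U = {ζ, η, θ, ι}, X ∖ U = ∅ — both open, so U is clopen.
Nontrivial clopen(s) exist: e.g. {ζ, η, ι}. So (X, τ) is disconnected.
Compute connected components by grouping points that agree on all clopens:
  component: {ζ}
  component: {η}
  component: {θ}
  component: {ι}


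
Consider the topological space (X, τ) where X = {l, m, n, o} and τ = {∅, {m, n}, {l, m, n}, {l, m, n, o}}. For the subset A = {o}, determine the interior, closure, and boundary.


int(A) = ∅, cl(A) = {o}, ∂A = {o}.

Closed sets in (X, τ) are complements of opens:
  closed(X, τ) = {∅, {o}, {l, o}, {l, m, n, o}}.
int(A) = ⋃ {U ∈ τ : U ⊆ A}. Opens contained in A: ∅.
Taking the union of these: int(A) = ∅.
cl(A) = ⋂ {C closed : A ⊆ C}. Closed sets containing A: {o}, {l, o}, {l, m, n, o}.
Intersecting these: cl(A) = {o}.
∂A = cl(A) ∖ int(A) = {o} ∖ ∅ = {o}.


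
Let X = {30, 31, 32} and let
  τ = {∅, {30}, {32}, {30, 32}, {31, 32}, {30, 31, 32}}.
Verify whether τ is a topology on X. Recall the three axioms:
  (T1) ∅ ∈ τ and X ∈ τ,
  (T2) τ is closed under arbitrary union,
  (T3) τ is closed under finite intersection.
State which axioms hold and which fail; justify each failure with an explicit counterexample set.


τ IS a topology on X.

Axiom (T1): ∅ ∈ τ? Yes; X ∈ τ? Yes.
Axiom (T2/T3): check pairwise unions and intersections of members of τ.
All pairwise intersections and unions checked — each lies in τ. Therefore τ satisfies (T1), (T2), (T3): it IS a topology on X.


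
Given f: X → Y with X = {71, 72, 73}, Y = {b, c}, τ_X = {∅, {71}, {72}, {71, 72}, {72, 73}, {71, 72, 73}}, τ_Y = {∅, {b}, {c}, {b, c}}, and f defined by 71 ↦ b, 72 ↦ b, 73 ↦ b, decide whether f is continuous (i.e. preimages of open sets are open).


f IS continuous.

Compute f^{-1}(U) for each U ∈ τ_Y:
  U = ∅: f^{-1}(U) = ∅ ∈ τ_X ✓.
  U = {b}: f^{-1}(U) = {71, 72, 73} ∈ τ_X ✓.
  U = {c}: f^{-1}(U) = ∅ ∈ τ_X ✓.
  U = {b, c}: f^{-1}(U) = {71, 72, 73} ∈ τ_X ✓.
Every preimage lies in τ_X, so f IS continuous.


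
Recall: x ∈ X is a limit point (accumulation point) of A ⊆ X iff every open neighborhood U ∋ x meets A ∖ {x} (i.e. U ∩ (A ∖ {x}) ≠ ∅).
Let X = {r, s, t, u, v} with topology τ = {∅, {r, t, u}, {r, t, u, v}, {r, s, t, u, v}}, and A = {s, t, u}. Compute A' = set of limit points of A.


A' = {r, s, t, u, v}

For each x ∈ X, list the open sets U ∈ τ with x ∈ U, then check whether U ∩ (A ∖ {x}) ≠ ∅ for every such U.
  x = r: opens ∋ x are {r, t, u}, {r, t, u, v}, {r, s, t, u, v}; each meets A ∖ {r}, so x IS a limit point.
  x = s: opens ∋ x are {r, s, t, u, v}; each meets A ∖ {s}, so x IS a limit point.
  x = t: opens ∋ x are {r, t, u}, {r, t, u, v}, {r, s, t, u, v}; each meets A ∖ {t}, so x IS a limit point.
  x = u: opens ∋ x are {r, t, u}, {r, t, u, v}, {r, s, t, u, v}; each meets A ∖ {u}, so x IS a limit point.
  x = v: opens ∋ x are {r, t, u, v}, {r, s, t, u, v}; each meets A ∖ {v}, so x IS a limit point.
Collecting: A' = {r, s, t, u, v}.


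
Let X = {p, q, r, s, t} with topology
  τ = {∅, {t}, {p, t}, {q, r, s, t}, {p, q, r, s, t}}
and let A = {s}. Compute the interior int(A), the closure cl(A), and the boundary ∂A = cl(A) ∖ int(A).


int(A) = ∅, cl(A) = {q, r, s}, ∂A = {q, r, s}.

Closed sets in (X, τ) are complements of opens:
  closed(X, τ) = {∅, {p}, {q, r, s}, {p, q, r, s}, {p, q, r, s, t}}.
int(A) = ⋃ {U ∈ τ : U ⊆ A}. Opens contained in A: ∅.
Taking the union of these: int(A) = ∅.
cl(A) = ⋂ {C closed : A ⊆ C}. Closed sets containing A: {q, r, s}, {p, q, r, s}, {p, q, r, s, t}.
Intersecting these: cl(A) = {q, r, s}.
∂A = cl(A) ∖ int(A) = {q, r, s} ∖ ∅ = {q, r, s}.


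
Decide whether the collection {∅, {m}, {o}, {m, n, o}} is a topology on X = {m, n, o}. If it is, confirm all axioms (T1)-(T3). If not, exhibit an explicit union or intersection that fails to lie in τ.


τ is NOT a topology on X.

Axiom (T1): ∅ ∈ τ? Yes; X ∈ τ? Yes.
Axiom (T2/T3): check pairwise unions and intersections of members of τ.
Counterexample for (T2): {m} ∪ {o} = {m, o} ∉ τ. Therefore τ is NOT a topology.


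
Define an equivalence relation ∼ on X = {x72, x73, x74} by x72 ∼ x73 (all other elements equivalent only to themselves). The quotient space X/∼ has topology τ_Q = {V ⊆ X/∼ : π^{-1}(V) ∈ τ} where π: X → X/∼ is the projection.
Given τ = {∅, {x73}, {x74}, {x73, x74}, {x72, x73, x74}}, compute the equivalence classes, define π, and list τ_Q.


X/∼ = {[x72=x73], [x74]}; |τ_Q| = 3.

Equivalence classes: [x72=x73], [x74].
Quotient map π: X → X/∼ sends x72 ↦ [x72=x73], x73 ↦ [x72=x73], x74 ↦ [x74].
For each subset V ⊆ X/∼, compute π^{-1}(V) ⊆ X and check whether π^{-1}(V) ∈ τ. V is open in τ_Q iff π^{-1}(V) ∈ τ.
  V = {}: π^{-1}(V) = ∅ ∈ τ ✓.
  V = {[x72=x73]}: π^{-1}(V) = {x72, x73} ∉ τ ✗.
  V = {[x74]}: π^{-1}(V) = {x74} ∈ τ ✓.
  V = {[x72=x73], [x74]}: π^{-1}(V) = {x72, x73, x74} ∈ τ ✓.
Open sets in the quotient: τ_Q = {{}, {[x74]}, {[x72=x73], [x74]}} (3 elements).


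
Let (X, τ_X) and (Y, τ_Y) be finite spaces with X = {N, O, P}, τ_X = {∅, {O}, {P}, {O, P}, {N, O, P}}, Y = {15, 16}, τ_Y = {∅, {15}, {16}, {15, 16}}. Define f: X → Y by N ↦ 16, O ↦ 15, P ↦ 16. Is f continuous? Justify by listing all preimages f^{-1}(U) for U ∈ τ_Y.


f is NOT continuous.

Compute f^{-1}(U) for each U ∈ τ_Y:
  U = ∅: f^{-1}(U) = ∅ ∈ τ_X ✓.
  U = {15}: f^{-1}(U) = {O} ∈ τ_X ✓.
  U = {16}: f^{-1}(U) = {N, P} ∉ τ_X ✗.
  U = {15, 16}: f^{-1}(U) = {N, O, P} ∈ τ_X ✓.
Found U = {16} with f^{-1}(U) = {N, P} not in τ_X. Therefore f is NOT continuous.


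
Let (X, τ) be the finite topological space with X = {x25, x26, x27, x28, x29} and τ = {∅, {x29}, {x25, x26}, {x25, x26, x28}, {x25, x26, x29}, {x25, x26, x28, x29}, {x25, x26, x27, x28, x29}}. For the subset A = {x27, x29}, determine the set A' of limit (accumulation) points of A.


A' = {x27}

For each x ∈ X, list the open sets U ∈ τ with x ∈ U, then check whether U ∩ (A ∖ {x}) ≠ ∅ for every such U.
  x = x25: open {x25, x26} ∋ x has {x25, x26} ∩ (A ∖ {x25}) = ∅, so x is NOT a limit point.
  x = x26: open {x25, x26} ∋ x has {x25, x26} ∩ (A ∖ {x26}) = ∅, so x is NOT a limit point.
  x = x27: opens ∋ x are {x25, x26, x27, x28, x29}; each meets A ∖ {x27}, so x IS a limit point.
  x = x28: open {x25, x26, x28} ∋ x has {x25, x26, x28} ∩ (A ∖ {x28}) = ∅, so x is NOT a limit point.
  x = x29: open {x29} ∋ x has {x29} ∩ (A ∖ {x29}) = ∅, so x is NOT a limit point.
Collecting: A' = {x27}.


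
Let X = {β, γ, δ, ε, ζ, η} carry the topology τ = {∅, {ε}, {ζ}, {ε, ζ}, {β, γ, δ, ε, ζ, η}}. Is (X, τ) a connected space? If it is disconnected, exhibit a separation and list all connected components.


(X, τ) is connected.

Find clopen sets (U ∈ τ with X ∖ U ∈ τ):
  U = ∅, X ∖ U = {β, γ, δ, ε, ζ, η} — both open, so U is clopen.
  U = {β, γ, δ, ε, ζ, η}, X ∖ U = ∅ — both open, so U is clopen.
Only trivial clopens (∅ and X) exist, so (X, τ) is connected.
Compute connected components by grouping points that agree on all clopens:
  component: {β, γ, δ, ε, ζ, η}


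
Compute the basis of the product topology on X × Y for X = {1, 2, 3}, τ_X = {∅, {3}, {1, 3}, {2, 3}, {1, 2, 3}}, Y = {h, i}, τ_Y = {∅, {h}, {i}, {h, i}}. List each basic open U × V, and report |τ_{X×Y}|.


Basis B = {∅ × ∅, {3} × {h}, {3} × {i}, {1, 3} × {h}, {1, 3} × {i}, {2, 3} × {h}, {2, 3} × {i}, {3} × {h, i}, {1, 2, 3} × {h}, {1, 2, 3} × {i}, {1, 3} × {h, i}, {2, 3} × {h, i}, {1, 2, 3} × {h, i}}; |τ_{X×Y}| = 25.

Enumerate products U × V with U ∈ τ_X, V ∈ τ_Y (deduplicated):
  ∅ × ∅ = {} (∅)
  {3} × {h} = {(3,h)}
  {3} × {i} = {(3,i)}
  {1, 3} × {h} = {(1,h), (3,h)}
  {1, 3} × {i} = {(1,i), (3,i)}
  {2, 3} × {h} = {(2,h), (3,h)}
  {2, 3} × {i} = {(2,i), (3,i)}
  {3} × {h, i} = {(3,h), (3,i)}
  {1, 2, 3} × {h} = {(1,h), (2,h), (3,h)}
  {1, 2, 3} × {i} = {(1,i), (2,i), (3,i)}
  {1, 3} × {h, i} = {(1,h), (1,i), (3,h), (3,i)}
  {2, 3} × {h, i} = {(2,h), (2,i), (3,h), (3,i)}
  {1, 2, 3} × {h, i} = {(1,h), (1,i), (2,h), (2,i), (3,h), (3,i)}
These 13 distinct sets form the basis B.
Close under arbitrary unions to get τ_{X×Y}; counting gives |τ_{X×Y}| = 25.


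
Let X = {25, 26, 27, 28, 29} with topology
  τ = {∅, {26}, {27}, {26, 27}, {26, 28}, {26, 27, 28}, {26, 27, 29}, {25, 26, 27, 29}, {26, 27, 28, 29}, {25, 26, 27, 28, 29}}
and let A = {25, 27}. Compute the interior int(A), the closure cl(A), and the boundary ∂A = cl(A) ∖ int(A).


int(A) = {27}, cl(A) = {25, 27, 29}, ∂A = {25, 29}.

Closed sets in (X, τ) are complements of opens:
  closed(X, τ) = {∅, {25}, {28}, {25, 28}, {25, 29}, {25, 27, 29}, {25, 28, 29}, {25, 26, 28, 29}, {25, 27, 28, 29}, {25, 26, 27, 28, 29}}.
int(A) = ⋃ {U ∈ τ : U ⊆ A}. Opens contained in A: ∅, {27}.
Taking the union of these: int(A) = {27}.
cl(A) = ⋂ {C closed : A ⊆ C}. Closed sets containing A: {25, 27, 29}, {25, 27, 28, 29}, {25, 26, 27, 28, 29}.
Intersecting these: cl(A) = {25, 27, 29}.
∂A = cl(A) ∖ int(A) = {25, 27, 29} ∖ {27} = {25, 29}.


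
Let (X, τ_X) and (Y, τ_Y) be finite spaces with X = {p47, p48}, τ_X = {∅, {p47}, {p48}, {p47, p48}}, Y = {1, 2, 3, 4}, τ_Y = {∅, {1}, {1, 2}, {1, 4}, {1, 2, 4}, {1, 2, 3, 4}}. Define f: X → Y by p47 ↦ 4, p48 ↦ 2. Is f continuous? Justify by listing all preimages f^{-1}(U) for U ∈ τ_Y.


f IS continuous.

Compute f^{-1}(U) for each U ∈ τ_Y:
  U = ∅: f^{-1}(U) = ∅ ∈ τ_X ✓.
  U = {1}: f^{-1}(U) = ∅ ∈ τ_X ✓.
  U = {1, 2}: f^{-1}(U) = {p48} ∈ τ_X ✓.
  U = {1, 4}: f^{-1}(U) = {p47} ∈ τ_X ✓.
  U = {1, 2, 4}: f^{-1}(U) = {p47, p48} ∈ τ_X ✓.
  U = {1, 2, 3, 4}: f^{-1}(U) = {p47, p48} ∈ τ_X ✓.
Every preimage lies in τ_X, so f IS continuous.


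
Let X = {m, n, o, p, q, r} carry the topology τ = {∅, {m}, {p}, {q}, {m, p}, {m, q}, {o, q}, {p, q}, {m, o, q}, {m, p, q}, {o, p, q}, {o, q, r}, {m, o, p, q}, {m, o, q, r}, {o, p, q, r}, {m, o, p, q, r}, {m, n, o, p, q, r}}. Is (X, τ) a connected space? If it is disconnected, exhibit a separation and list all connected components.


(X, τ) is connected.

Find clopen sets (U ∈ τ with X ∖ U ∈ τ):
  U = ∅, X ∖ U = {m, n, o, p, q, r} — both open, so U is clopen.
  U = {m, n, o, p, q, r}, X ∖ U = ∅ — both open, so U is clopen.
Only trivial clopens (∅ and X) exist, so (X, τ) is connected.
Compute connected components by grouping points that agree on all clopens:
  component: {m, n, o, p, q, r}


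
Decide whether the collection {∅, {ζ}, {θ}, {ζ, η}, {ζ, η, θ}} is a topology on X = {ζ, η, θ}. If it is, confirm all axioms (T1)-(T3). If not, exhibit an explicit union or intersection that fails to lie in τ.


τ is NOT a topology on X.

Axiom (T1): ∅ ∈ τ? Yes; X ∈ τ? Yes.
Axiom (T2/T3): check pairwise unions and intersections of members of τ.
Counterexample for (T2): {ζ} ∪ {θ} = {ζ, θ} ∉ τ. Therefore τ is NOT a topology.


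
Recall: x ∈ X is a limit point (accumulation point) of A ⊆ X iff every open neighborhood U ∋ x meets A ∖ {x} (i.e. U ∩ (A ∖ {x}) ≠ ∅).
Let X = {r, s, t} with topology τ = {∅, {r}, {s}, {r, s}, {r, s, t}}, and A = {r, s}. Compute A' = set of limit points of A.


A' = {t}

For each x ∈ X, list the open sets U ∈ τ with x ∈ U, then check whether U ∩ (A ∖ {x}) ≠ ∅ for every such U.
  x = r: open {r} ∋ x has {r} ∩ (A ∖ {r}) = ∅, so x is NOT a limit point.
  x = s: open {s} ∋ x has {s} ∩ (A ∖ {s}) = ∅, so x is NOT a limit point.
  x = t: opens ∋ x are {r, s, t}; each meets A ∖ {t}, so x IS a limit point.
Collecting: A' = {t}.


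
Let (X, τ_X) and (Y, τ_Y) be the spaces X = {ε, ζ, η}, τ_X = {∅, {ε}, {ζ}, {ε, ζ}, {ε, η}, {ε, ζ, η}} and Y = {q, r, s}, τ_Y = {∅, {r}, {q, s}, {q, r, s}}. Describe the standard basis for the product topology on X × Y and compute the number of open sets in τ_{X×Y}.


Basis B = {∅ × ∅, {ε} × {r}, {ζ} × {r}, {ε} × {q, s}, {ε, ζ} × {r}, {ε, η} × {r}, {ζ} × {q, s}, {ε} × {q, r, s}, {ε, ζ, η} × {r}, {ζ} × {q, r, s}, {ε, ζ} × {q, s}, {ε, η} × {q, s}, {ε, ζ} × {q, r, s}, {ε, η} × {q, r, s}, {ε, ζ, η} × {q, s}, {ε, ζ, η} × {q, r, s}}; |τ_{X×Y}| = 36.

Enumerate products U × V with U ∈ τ_X, V ∈ τ_Y (deduplicated):
  ∅ × ∅ = {} (∅)
  {ε} × {r} = {(ε,r)}
  {ζ} × {r} = {(ζ,r)}
  {ε} × {q, s} = {(ε,q), (ε,s)}
  {ε, ζ} × {r} = {(ε,r), (ζ,r)}
  {ε, η} × {r} = {(ε,r), (η,r)}
  {ζ} × {q, s} = {(ζ,q), (ζ,s)}
  {ε} × {q, r, s} = {(ε,q), (ε,r), (ε,s)}
  {ε, ζ, η} × {r} = {(ε,r), (ζ,r), (η,r)}
  {ζ} × {q, r, s} = {(ζ,q), (ζ,r), (ζ,s)}
  {ε, ζ} × {q, s} = {(ε,q), (ε,s), (ζ,q), (ζ,s)}
  {ε, η} × {q, s} = {(ε,q), (ε,s), (η,q), (η,s)}
  {ε, ζ} × {q, r, s} = {(ε,q), (ε,r), (ε,s), (ζ,q), (ζ,r), (ζ,s)}
  {ε, η} × {q, r, s} = {(ε,q), (ε,r), (ε,s), (η,q), (η,r), (η,s)}
  {ε, ζ, η} × {q, s} = {(ε,q), (ε,s), (ζ,q), (ζ,s), (η,q), (η,s)}
  {ε, ζ, η} × {q, r, s} = {(ε,q), (ε,r), (ε,s), (ζ,q), (ζ,r), (ζ,s), (η,q), (η,r), (η,s)}
These 16 distinct sets form the basis B.
Close under arbitrary unions to get τ_{X×Y}; counting gives |τ_{X×Y}| = 36.


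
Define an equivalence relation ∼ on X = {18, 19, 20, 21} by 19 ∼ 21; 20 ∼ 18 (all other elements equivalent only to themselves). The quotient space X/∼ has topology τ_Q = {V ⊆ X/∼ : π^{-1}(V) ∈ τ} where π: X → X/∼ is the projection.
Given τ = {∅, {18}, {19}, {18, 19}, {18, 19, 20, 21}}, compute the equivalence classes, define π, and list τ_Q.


X/∼ = {[18=20], [19=21]}; |τ_Q| = 2.

Equivalence classes: [18=20], [19=21].
Quotient map π: X → X/∼ sends 18 ↦ [18=20], 19 ↦ [19=21], 20 ↦ [18=20], 21 ↦ [19=21].
For each subset V ⊆ X/∼, compute π^{-1}(V) ⊆ X and check whether π^{-1}(V) ∈ τ. V is open in τ_Q iff π^{-1}(V) ∈ τ.
  V = {}: π^{-1}(V) = ∅ ∈ τ ✓.
  V = {[18=20]}: π^{-1}(V) = {18, 20} ∉ τ ✗.
  V = {[19=21]}: π^{-1}(V) = {19, 21} ∉ τ ✗.
  V = {[18=20], [19=21]}: π^{-1}(V) = {18, 19, 20, 21} ∈ τ ✓.
Open sets in the quotient: τ_Q = {{}, {[18=20], [19=21]}} (2 elements).


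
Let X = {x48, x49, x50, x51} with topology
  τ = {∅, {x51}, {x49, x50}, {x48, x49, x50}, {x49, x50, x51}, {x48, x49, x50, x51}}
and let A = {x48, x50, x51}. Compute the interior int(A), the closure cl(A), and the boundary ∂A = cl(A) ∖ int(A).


int(A) = {x51}, cl(A) = {x48, x49, x50, x51}, ∂A = {x48, x49, x50}.

Closed sets in (X, τ) are complements of opens:
  closed(X, τ) = {∅, {x48}, {x51}, {x48, x51}, {x48, x49, x50}, {x48, x49, x50, x51}}.
int(A) = ⋃ {U ∈ τ : U ⊆ A}. Opens contained in A: ∅, {x51}.
Taking the union of these: int(A) = {x51}.
cl(A) = ⋂ {C closed : A ⊆ C}. Closed sets containing A: {x48, x49, x50, x51}.
Intersecting these: cl(A) = {x48, x49, x50, x51}.
∂A = cl(A) ∖ int(A) = {x48, x49, x50, x51} ∖ {x51} = {x48, x49, x50}.


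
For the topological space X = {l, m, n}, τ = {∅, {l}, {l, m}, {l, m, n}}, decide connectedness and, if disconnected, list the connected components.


(X, τ) is connected.

Find clopen sets (U ∈ τ with X ∖ U ∈ τ):
  U = ∅, X ∖ U = {l, m, n} — both open, so U is clopen.
  U = {l, m, n}, X ∖ U = ∅ — both open, so U is clopen.
Only trivial clopens (∅ and X) exist, so (X, τ) is connected.
Compute connected components by grouping points that agree on all clopens:
  component: {l, m, n}


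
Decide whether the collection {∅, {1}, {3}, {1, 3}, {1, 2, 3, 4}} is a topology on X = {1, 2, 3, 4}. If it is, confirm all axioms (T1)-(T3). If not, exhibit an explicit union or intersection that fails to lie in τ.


τ IS a topology on X.

Axiom (T1): ∅ ∈ τ? Yes; X ∈ τ? Yes.
Axiom (T2/T3): check pairwise unions and intersections of members of τ.
All pairwise intersections and unions checked — each lies in τ. Therefore τ satisfies (T1), (T2), (T3): it IS a topology on X.


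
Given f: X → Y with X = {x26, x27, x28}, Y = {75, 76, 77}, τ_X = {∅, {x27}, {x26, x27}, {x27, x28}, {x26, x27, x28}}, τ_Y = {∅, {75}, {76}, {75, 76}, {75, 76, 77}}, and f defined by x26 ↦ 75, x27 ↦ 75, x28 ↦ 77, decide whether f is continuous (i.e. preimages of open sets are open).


f IS continuous.

Compute f^{-1}(U) for each U ∈ τ_Y:
  U = ∅: f^{-1}(U) = ∅ ∈ τ_X ✓.
  U = {75}: f^{-1}(U) = {x26, x27} ∈ τ_X ✓.
  U = {76}: f^{-1}(U) = ∅ ∈ τ_X ✓.
  U = {75, 76}: f^{-1}(U) = {x26, x27} ∈ τ_X ✓.
  U = {75, 76, 77}: f^{-1}(U) = {x26, x27, x28} ∈ τ_X ✓.
Every preimage lies in τ_X, so f IS continuous.


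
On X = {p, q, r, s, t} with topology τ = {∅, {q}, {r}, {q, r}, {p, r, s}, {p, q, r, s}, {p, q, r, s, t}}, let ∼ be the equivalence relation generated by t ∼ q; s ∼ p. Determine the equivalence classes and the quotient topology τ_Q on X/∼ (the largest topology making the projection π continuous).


X/∼ = {[p=s], [q=t], [r]}; |τ_Q| = 4.

Equivalence classes: [p=s], [q=t], [r].
Quotient map π: X → X/∼ sends p ↦ [p=s], q ↦ [q=t], r ↦ [r], s ↦ [p=s], t ↦ [q=t].
For each subset V ⊆ X/∼, compute π^{-1}(V) ⊆ X and check whether π^{-1}(V) ∈ τ. V is open in τ_Q iff π^{-1}(V) ∈ τ.
  V = {}: π^{-1}(V) = ∅ ∈ τ ✓.
  V = {[p=s]}: π^{-1}(V) = {p, s} ∉ τ ✗.
  V = {[q=t]}: π^{-1}(V) = {q, t} ∉ τ ✗.
  V = {[p=s], [q=t]}: π^{-1}(V) = {p, q, s, t} ∉ τ ✗.
  V = {[r]}: π^{-1}(V) = {r} ∈ τ ✓.
  V = {[p=s], [r]}: π^{-1}(V) = {p, r, s} ∈ τ ✓.
  V = {[q=t], [r]}: π^{-1}(V) = {q, r, t} ∉ τ ✗.
  V = {[p=s], [q=t], [r]}: π^{-1}(V) = {p, q, r, s, t} ∈ τ ✓.
Open sets in the quotient: τ_Q = {{}, {[r]}, {[p=s], [r]}, {[p=s], [q=t], [r]}} (4 elements).


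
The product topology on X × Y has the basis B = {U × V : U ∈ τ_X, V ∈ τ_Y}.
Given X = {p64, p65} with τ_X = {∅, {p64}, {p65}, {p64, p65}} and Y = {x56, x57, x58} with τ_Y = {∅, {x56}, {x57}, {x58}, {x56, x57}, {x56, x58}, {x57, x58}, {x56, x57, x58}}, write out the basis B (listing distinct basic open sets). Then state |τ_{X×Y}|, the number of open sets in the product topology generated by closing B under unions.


Basis B = {∅ × ∅, {p64} × {x56}, {p64} × {x57}, {p64} × {x58}, {p65} × {x56}, {p65} × {x57}, {p65} × {x58}, {p64} × {x56, x57}, {p64} × {x56, x58}, {p64, p65} × {x56}, {p64} × {x57, x58}, {p64, p65} × {x57}, {p64, p65} × {x58}, {p65} × {x56, x57}, {p65} × {x56, x58}, {p65} × {x57, x58}, {p64} × {x56, x57, x58}, {p65} × {x56, x57, x58}, {p64, p65} × {x56, x57}, {p64, p65} × {x56, x58}, {p64, p65} × {x57, x58}, {p64, p65} × {x56, x57, x58}}; |τ_{X×Y}| = 64.

Enumerate products U × V with U ∈ τ_X, V ∈ τ_Y (deduplicated):
  ∅ × ∅ = {} (∅)
  {p64} × {x56} = {(p64,x56)}
  {p64} × {x57} = {(p64,x57)}
  {p64} × {x58} = {(p64,x58)}
  {p65} × {x56} = {(p65,x56)}
  {p65} × {x57} = {(p65,x57)}
  {p65} × {x58} = {(p65,x58)}
  {p64} × {x56, x57} = {(p64,x56), (p64,x57)}
  {p64} × {x56, x58} = {(p64,x56), (p64,x58)}
  {p64, p65} × {x56} = {(p64,x56), (p65,x56)}
  {p64} × {x57, x58} = {(p64,x57), (p64,x58)}
  {p64, p65} × {x57} = {(p64,x57), (p65,x57)}
  {p64, p65} × {x58} = {(p64,x58), (p65,x58)}
  {p65} × {x56, x57} = {(p65,x56), (p65,x57)}
  {p65} × {x56, x58} = {(p65,x56), (p65,x58)}
  {p65} × {x57, x58} = {(p65,x57), (p65,x58)}
  {p64} × {x56, x57, x58} = {(p64,x56), (p64,x57), (p64,x58)}
  {p65} × {x56, x57, x58} = {(p65,x56), (p65,x57), (p65,x58)}
  {p64, p65} × {x56, x57} = {(p64,x56), (p64,x57), (p65,x56), (p65,x57)}
  {p64, p65} × {x56, x58} = {(p64,x56), (p64,x58), (p65,x56), (p65,x58)}
  {p64, p65} × {x57, x58} = {(p64,x57), (p64,x58), (p65,x57), (p65,x58)}
  {p64, p65} × {x56, x57, x58} = {(p64,x56), (p64,x57), (p64,x58), (p65,x56), (p65,x57), (p65,x58)}
These 22 distinct sets form the basis B.
Close under arbitrary unions to get τ_{X×Y}; counting gives |τ_{X×Y}| = 64.


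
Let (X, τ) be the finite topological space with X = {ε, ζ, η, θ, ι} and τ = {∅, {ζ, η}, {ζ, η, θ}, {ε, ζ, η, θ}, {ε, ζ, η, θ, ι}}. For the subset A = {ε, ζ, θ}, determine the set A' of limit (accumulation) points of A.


A' = {ε, η, θ, ι}

For each x ∈ X, list the open sets U ∈ τ with x ∈ U, then check whether U ∩ (A ∖ {x}) ≠ ∅ for every such U.
  x = ε: opens ∋ x are {ε, ζ, η, θ}, {ε, ζ, η, θ, ι}; each meets A ∖ {ε}, so x IS a limit point.
  x = ζ: open {ζ, η} ∋ x has {ζ, η} ∩ (A ∖ {ζ}) = ∅, so x is NOT a limit point.
  x = η: opens ∋ x are {ζ, η}, {ζ, η, θ}, {ε, ζ, η, θ}, {ε, ζ, η, θ, ι}; each meets A ∖ {η}, so x IS a limit point.
  x = θ: opens ∋ x are {ζ, η, θ}, {ε, ζ, η, θ}, {ε, ζ, η, θ, ι}; each meets A ∖ {θ}, so x IS a limit point.
  x = ι: opens ∋ x are {ε, ζ, η, θ, ι}; each meets A ∖ {ι}, so x IS a limit point.
Collecting: A' = {ε, η, θ, ι}.


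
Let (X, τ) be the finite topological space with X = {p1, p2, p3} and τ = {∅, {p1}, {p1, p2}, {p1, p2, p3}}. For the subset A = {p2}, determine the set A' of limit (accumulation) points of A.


A' = {p3}

For each x ∈ X, list the open sets U ∈ τ with x ∈ U, then check whether U ∩ (A ∖ {x}) ≠ ∅ for every such U.
  x = p1: open {p1} ∋ x has {p1} ∩ (A ∖ {p1}) = ∅, so x is NOT a limit point.
  x = p2: open {p1, p2} ∋ x has {p1, p2} ∩ (A ∖ {p2}) = ∅, so x is NOT a limit point.
  x = p3: opens ∋ x are {p1, p2, p3}; each meets A ∖ {p3}, so x IS a limit point.
Collecting: A' = {p3}.


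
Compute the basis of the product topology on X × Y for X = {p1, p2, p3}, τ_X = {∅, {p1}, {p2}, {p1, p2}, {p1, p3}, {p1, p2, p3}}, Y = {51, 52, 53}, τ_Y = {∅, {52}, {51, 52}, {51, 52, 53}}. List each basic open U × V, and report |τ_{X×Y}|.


Basis B = {∅ × ∅, {p1} × {52}, {p2} × {52}, {p1} × {51, 52}, {p1, p2} × {52}, {p1, p3} × {52}, {p2} × {51, 52}, {p1} × {51, 52, 53}, {p1, p2, p3} × {52}, {p2} × {51, 52, 53}, {p1, p2} × {51, 52}, {p1, p3} × {51, 52}, {p1, p2} × {51, 52, 53}, {p1, p3} × {51, 52, 53}, {p1, p2, p3} × {51, 52}, {p1, p2, p3} × {51, 52, 53}}; |τ_{X×Y}| = 40.

Enumerate products U × V with U ∈ τ_X, V ∈ τ_Y (deduplicated):
  ∅ × ∅ = {} (∅)
  {p1} × {52} = {(p1,52)}
  {p2} × {52} = {(p2,52)}
  {p1} × {51, 52} = {(p1,51), (p1,52)}
  {p1, p2} × {52} = {(p1,52), (p2,52)}
  {p1, p3} × {52} = {(p1,52), (p3,52)}
  {p2} × {51, 52} = {(p2,51), (p2,52)}
  {p1} × {51, 52, 53} = {(p1,51), (p1,52), (p1,53)}
  {p1, p2, p3} × {52} = {(p1,52), (p2,52), (p3,52)}
  {p2} × {51, 52, 53} = {(p2,51), (p2,52), (p2,53)}
  {p1, p2} × {51, 52} = {(p1,51), (p1,52), (p2,51), (p2,52)}
  {p1, p3} × {51, 52} = {(p1,51), (p1,52), (p3,51), (p3,52)}
  {p1, p2} × {51, 52, 53} = {(p1,51), (p1,52), (p1,53), (p2,51), (p2,52), (p2,53)}
  {p1, p3} × {51, 52, 53} = {(p1,51), (p1,52), (p1,53), (p3,51), (p3,52), (p3,53)}
  {p1, p2, p3} × {51, 52} = {(p1,51), (p1,52), (p2,51), (p2,52), (p3,51), (p3,52)}
  {p1, p2, p3} × {51, 52, 53} = {(p1,51), (p1,52), (p1,53), (p2,51), (p2,52), (p2,53), (p3,51), (p3,52), (p3,53)}
These 16 distinct sets form the basis B.
Close under arbitrary unions to get τ_{X×Y}; counting gives |τ_{X×Y}| = 40.


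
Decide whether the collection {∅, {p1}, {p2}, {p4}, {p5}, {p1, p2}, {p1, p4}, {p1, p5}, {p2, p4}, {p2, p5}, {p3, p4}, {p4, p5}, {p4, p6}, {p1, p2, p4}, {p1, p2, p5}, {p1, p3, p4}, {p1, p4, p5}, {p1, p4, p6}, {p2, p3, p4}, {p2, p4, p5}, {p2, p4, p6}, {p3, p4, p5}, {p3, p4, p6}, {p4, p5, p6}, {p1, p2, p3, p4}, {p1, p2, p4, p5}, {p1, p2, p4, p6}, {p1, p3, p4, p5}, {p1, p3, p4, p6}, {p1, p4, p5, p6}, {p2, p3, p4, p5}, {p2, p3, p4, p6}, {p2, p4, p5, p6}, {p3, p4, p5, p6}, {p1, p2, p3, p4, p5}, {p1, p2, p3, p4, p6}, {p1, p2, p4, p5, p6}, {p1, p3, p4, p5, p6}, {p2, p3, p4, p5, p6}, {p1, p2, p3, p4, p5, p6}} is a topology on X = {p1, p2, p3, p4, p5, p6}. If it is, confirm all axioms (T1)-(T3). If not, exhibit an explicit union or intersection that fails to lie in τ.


τ IS a topology on X.

Axiom (T1): ∅ ∈ τ? Yes; X ∈ τ? Yes.
Axiom (T2/T3): check pairwise unions and intersections of members of τ.
All pairwise intersections and unions checked — each lies in τ. Therefore τ satisfies (T1), (T2), (T3): it IS a topology on X.


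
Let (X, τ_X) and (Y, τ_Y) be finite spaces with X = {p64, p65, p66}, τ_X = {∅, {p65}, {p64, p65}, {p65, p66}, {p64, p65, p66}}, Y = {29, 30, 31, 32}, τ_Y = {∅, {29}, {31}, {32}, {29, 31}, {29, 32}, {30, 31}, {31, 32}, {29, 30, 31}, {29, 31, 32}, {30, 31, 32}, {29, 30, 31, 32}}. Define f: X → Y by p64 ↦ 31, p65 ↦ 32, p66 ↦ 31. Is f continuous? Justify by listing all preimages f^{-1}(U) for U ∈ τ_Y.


f is NOT continuous.

Compute f^{-1}(U) for each U ∈ τ_Y:
  U = ∅: f^{-1}(U) = ∅ ∈ τ_X ✓.
  U = {29}: f^{-1}(U) = ∅ ∈ τ_X ✓.
  U = {31}: f^{-1}(U) = {p64, p66} ∉ τ_X ✗.
  U = {32}: f^{-1}(U) = {p65} ∈ τ_X ✓.
  U = {29, 31}: f^{-1}(U) = {p64, p66} ∉ τ_X ✗.
  U = {29, 32}: f^{-1}(U) = {p65} ∈ τ_X ✓.
  U = {30, 31}: f^{-1}(U) = {p64, p66} ∉ τ_X ✗.
  U = {31, 32}: f^{-1}(U) = {p64, p65, p66} ∈ τ_X ✓.
  U = {29, 30, 31}: f^{-1}(U) = {p64, p66} ∉ τ_X ✗.
  U = {29, 31, 32}: f^{-1}(U) = {p64, p65, p66} ∈ τ_X ✓.
  U = {30, 31, 32}: f^{-1}(U) = {p64, p65, p66} ∈ τ_X ✓.
  U = {29, 30, 31, 32}: f^{-1}(U) = {p64, p65, p66} ∈ τ_X ✓.
Found U = {31} with f^{-1}(U) = {p64, p66} not in τ_X. Therefore f is NOT continuous.


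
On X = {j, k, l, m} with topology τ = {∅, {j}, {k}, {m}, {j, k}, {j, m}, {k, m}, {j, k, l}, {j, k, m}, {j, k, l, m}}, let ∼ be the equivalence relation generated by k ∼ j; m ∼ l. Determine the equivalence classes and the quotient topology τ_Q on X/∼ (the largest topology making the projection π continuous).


X/∼ = {[j=k], [l=m]}; |τ_Q| = 3.

Equivalence classes: [j=k], [l=m].
Quotient map π: X → X/∼ sends j ↦ [j=k], k ↦ [j=k], l ↦ [l=m], m ↦ [l=m].
For each subset V ⊆ X/∼, compute π^{-1}(V) ⊆ X and check whether π^{-1}(V) ∈ τ. V is open in τ_Q iff π^{-1}(V) ∈ τ.
  V = {}: π^{-1}(V) = ∅ ∈ τ ✓.
  V = {[j=k]}: π^{-1}(V) = {j, k} ∈ τ ✓.
  V = {[l=m]}: π^{-1}(V) = {l, m} ∉ τ ✗.
  V = {[j=k], [l=m]}: π^{-1}(V) = {j, k, l, m} ∈ τ ✓.
Open sets in the quotient: τ_Q = {{}, {[j=k]}, {[j=k], [l=m]}} (3 elements).


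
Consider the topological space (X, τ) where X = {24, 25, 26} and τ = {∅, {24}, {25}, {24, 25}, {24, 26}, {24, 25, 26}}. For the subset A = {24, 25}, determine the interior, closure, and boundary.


int(A) = {24, 25}, cl(A) = {24, 25, 26}, ∂A = {26}.

Closed sets in (X, τ) are complements of opens:
  closed(X, τ) = {∅, {25}, {26}, {24, 26}, {25, 26}, {24, 25, 26}}.
int(A) = ⋃ {U ∈ τ : U ⊆ A}. Opens contained in A: ∅, {24}, {25}, {24, 25}.
Taking the union of these: int(A) = {24, 25}.
cl(A) = ⋂ {C closed : A ⊆ C}. Closed sets containing A: {24, 25, 26}.
Intersecting these: cl(A) = {24, 25, 26}.
∂A = cl(A) ∖ int(A) = {24, 25, 26} ∖ {24, 25} = {26}.


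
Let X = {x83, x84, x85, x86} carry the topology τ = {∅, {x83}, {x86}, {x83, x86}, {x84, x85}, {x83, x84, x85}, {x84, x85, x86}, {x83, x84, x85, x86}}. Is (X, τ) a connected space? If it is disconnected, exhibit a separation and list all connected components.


(X, τ) is disconnected; components = [{x83}, {x86}, {x84, x85}].

Find clopen sets (U ∈ τ with X ∖ U ∈ τ):
  U = ∅, X ∖ U = {x83, x84, x85, x86} — both open, so U is clopen.
  U = {x83}, X ∖ U = {x84, x85, x86} — both open, so U is clopen.
  U = {x86}, X ∖ U = {x83, x84, x85} — both open, so U is clopen.
  U = {x83, x86}, X ∖ U = {x84, x85} — both open, so U is clopen.
  U = {x84, x85}, X ∖ U = {x83, x86} — both open, so U is clopen.
  U = {x83, x84, x85}, X ∖ U = {x86} — both open, so U is clopen.
  U = {x84, x85, x86}, X ∖ U = {x83} — both open, so U is clopen.
  U = {x83, x84, x85, x86}, X ∖ U = ∅ — both open, so U is clopen.
Nontrivial clopen(s) exist: e.g. {x83}. So (X, τ) is disconnected.
Compute connected components by grouping points that agree on all clopens:
  component: {x83}
  component: {x86}
  component: {x84, x85}


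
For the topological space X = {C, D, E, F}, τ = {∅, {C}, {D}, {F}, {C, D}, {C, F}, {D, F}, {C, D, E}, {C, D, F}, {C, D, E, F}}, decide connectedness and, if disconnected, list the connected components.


(X, τ) is disconnected; components = [{F}, {C, D, E}].

Find clopen sets (U ∈ τ with X ∖ U ∈ τ):
  U = ∅, X ∖ U = {C, D, E, F} — both open, so U is clopen.
  U = {F}, X ∖ U = {C, D, E} — both open, so U is clopen.
  U = {C, D, E}, X ∖ U = {F} — both open, so U is clopen.
  U = {C, D, E, F}, X ∖ U = ∅ — both open, so U is clopen.
Nontrivial clopen(s) exist: e.g. {F}. So (X, τ) is disconnected.
Compute connected components by grouping points that agree on all clopens:
  component: {F}
  component: {C, D, E}


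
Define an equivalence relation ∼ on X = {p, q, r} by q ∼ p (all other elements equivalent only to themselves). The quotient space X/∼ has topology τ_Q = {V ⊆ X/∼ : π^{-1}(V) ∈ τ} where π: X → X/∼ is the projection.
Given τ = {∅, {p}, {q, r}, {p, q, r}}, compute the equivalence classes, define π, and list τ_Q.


X/∼ = {[p=q], [r]}; |τ_Q| = 2.

Equivalence classes: [p=q], [r].
Quotient map π: X → X/∼ sends p ↦ [p=q], q ↦ [p=q], r ↦ [r].
For each subset V ⊆ X/∼, compute π^{-1}(V) ⊆ X and check whether π^{-1}(V) ∈ τ. V is open in τ_Q iff π^{-1}(V) ∈ τ.
  V = {}: π^{-1}(V) = ∅ ∈ τ ✓.
  V = {[p=q]}: π^{-1}(V) = {p, q} ∉ τ ✗.
  V = {[r]}: π^{-1}(V) = {r} ∉ τ ✗.
  V = {[p=q], [r]}: π^{-1}(V) = {p, q, r} ∈ τ ✓.
Open sets in the quotient: τ_Q = {{}, {[p=q], [r]}} (2 elements).


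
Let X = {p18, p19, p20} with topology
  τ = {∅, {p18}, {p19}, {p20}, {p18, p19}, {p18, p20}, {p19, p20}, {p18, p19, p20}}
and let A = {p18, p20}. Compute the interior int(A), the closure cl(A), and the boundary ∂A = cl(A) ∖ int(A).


int(A) = {p18, p20}, cl(A) = {p18, p20}, ∂A = ∅.

Closed sets in (X, τ) are complements of opens:
  closed(X, τ) = {∅, {p18}, {p19}, {p20}, {p18, p19}, {p18, p20}, {p19, p20}, {p18, p19, p20}}.
int(A) = ⋃ {U ∈ τ : U ⊆ A}. Opens contained in A: ∅, {p18}, {p20}, {p18, p20}.
Taking the union of these: int(A) = {p18, p20}.
cl(A) = ⋂ {C closed : A ⊆ C}. Closed sets containing A: {p18, p20}, {p18, p19, p20}.
Intersecting these: cl(A) = {p18, p20}.
∂A = cl(A) ∖ int(A) = {p18, p20} ∖ {p18, p20} = ∅.


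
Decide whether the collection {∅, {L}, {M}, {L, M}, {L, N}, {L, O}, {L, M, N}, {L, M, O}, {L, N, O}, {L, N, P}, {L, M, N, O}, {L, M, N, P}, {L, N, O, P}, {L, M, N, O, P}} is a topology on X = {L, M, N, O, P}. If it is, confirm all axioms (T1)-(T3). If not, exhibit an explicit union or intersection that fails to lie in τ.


τ IS a topology on X.

Axiom (T1): ∅ ∈ τ? Yes; X ∈ τ? Yes.
Axiom (T2/T3): check pairwise unions and intersections of members of τ.
All pairwise intersections and unions checked — each lies in τ. Therefore τ satisfies (T1), (T2), (T3): it IS a topology on X.


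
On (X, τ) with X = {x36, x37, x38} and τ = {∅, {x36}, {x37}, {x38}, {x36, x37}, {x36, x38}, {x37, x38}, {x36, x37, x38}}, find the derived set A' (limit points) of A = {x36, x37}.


A' = ∅

For each x ∈ X, list the open sets U ∈ τ with x ∈ U, then check whether U ∩ (A ∖ {x}) ≠ ∅ for every such U.
  x = x36: open {x36} ∋ x has {x36} ∩ (A ∖ {x36}) = ∅, so x is NOT a limit point.
  x = x37: open {x37} ∋ x has {x37} ∩ (A ∖ {x37}) = ∅, so x is NOT a limit point.
  x = x38: open {x38} ∋ x has {x38} ∩ (A ∖ {x38}) = ∅, so x is NOT a limit point.
Collecting: A' = ∅.


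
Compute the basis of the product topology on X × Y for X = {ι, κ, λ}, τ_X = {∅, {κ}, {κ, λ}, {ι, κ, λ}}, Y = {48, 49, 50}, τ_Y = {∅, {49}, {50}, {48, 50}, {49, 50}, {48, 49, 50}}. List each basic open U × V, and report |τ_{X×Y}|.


Basis B = {∅ × ∅, {κ} × {49}, {κ} × {50}, {κ} × {48, 50}, {κ} × {49, 50}, {κ, λ} × {49}, {κ, λ} × {50}, {ι, κ, λ} × {49}, {ι, κ, λ} × {50}, {κ} × {48, 49, 50}, {κ, λ} × {48, 50}, {κ, λ} × {49, 50}, {ι, κ, λ} × {48, 50}, {ι, κ, λ} × {49, 50}, {κ, λ} × {48, 49, 50}, {ι, κ, λ} × {48, 49, 50}}; |τ_{X×Y}| = 40.

Enumerate products U × V with U ∈ τ_X, V ∈ τ_Y (deduplicated):
  ∅ × ∅ = {} (∅)
  {κ} × {49} = {(κ,49)}
  {κ} × {50} = {(κ,50)}
  {κ} × {48, 50} = {(κ,48), (κ,50)}
  {κ} × {49, 50} = {(κ,49), (κ,50)}
  {κ, λ} × {49} = {(κ,49), (λ,49)}
  {κ, λ} × {50} = {(κ,50), (λ,50)}
  {ι, κ, λ} × {49} = {(ι,49), (κ,49), (λ,49)}
  {ι, κ, λ} × {50} = {(ι,50), (κ,50), (λ,50)}
  {κ} × {48, 49, 50} = {(κ,48), (κ,49), (κ,50)}
  {κ, λ} × {48, 50} = {(κ,48), (κ,50), (λ,48), (λ,50)}
  {κ, λ} × {49, 50} = {(κ,49), (κ,50), (λ,49), (λ,50)}
  {ι, κ, λ} × {48, 50} = {(ι,48), (ι,50), (κ,48), (κ,50), (λ,48), (λ,50)}
  {ι, κ, λ} × {49, 50} = {(ι,49), (ι,50), (κ,49), (κ,50), (λ,49), (λ,50)}
  {κ, λ} × {48, 49, 50} = {(κ,48), (κ,49), (κ,50), (λ,48), (λ,49), (λ,50)}
  {ι, κ, λ} × {48, 49, 50} = {(ι,48), (ι,49), (ι,50), (κ,48), (κ,49), (κ,50), (λ,48), (λ,49), (λ,50)}
These 16 distinct sets form the basis B.
Close under arbitrary unions to get τ_{X×Y}; counting gives |τ_{X×Y}| = 40.


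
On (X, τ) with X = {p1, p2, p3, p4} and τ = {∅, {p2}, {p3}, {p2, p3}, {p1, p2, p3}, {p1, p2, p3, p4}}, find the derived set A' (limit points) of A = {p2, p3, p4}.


A' = {p1, p4}

For each x ∈ X, list the open sets U ∈ τ with x ∈ U, then check whether U ∩ (A ∖ {x}) ≠ ∅ for every such U.
  x = p1: opens ∋ x are {p1, p2, p3}, {p1, p2, p3, p4}; each meets A ∖ {p1}, so x IS a limit point.
  x = p2: open {p2} ∋ x has {p2} ∩ (A ∖ {p2}) = ∅, so x is NOT a limit point.
  x = p3: open {p3} ∋ x has {p3} ∩ (A ∖ {p3}) = ∅, so x is NOT a limit point.
  x = p4: opens ∋ x are {p1, p2, p3, p4}; each meets A ∖ {p4}, so x IS a limit point.
Collecting: A' = {p1, p4}.


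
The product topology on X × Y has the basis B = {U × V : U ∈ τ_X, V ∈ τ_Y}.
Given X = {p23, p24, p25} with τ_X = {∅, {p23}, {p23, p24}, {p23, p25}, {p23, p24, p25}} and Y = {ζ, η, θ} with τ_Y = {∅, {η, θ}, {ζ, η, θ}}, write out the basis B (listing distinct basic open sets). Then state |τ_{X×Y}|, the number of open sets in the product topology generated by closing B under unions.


Basis B = {∅ × ∅, {p23} × {η, θ}, {p23} × {ζ, η, θ}, {p23, p24} × {η, θ}, {p23, p25} × {η, θ}, {p23, p24} × {ζ, η, θ}, {p23, p25} × {ζ, η, θ}, {p23, p24, p25} × {η, θ}, {p23, p24, p25} × {ζ, η, θ}}; |τ_{X×Y}| = 14.

Enumerate products U × V with U ∈ τ_X, V ∈ τ_Y (deduplicated):
  ∅ × ∅ = {} (∅)
  {p23} × {η, θ} = {(p23,η), (p23,θ)}
  {p23} × {ζ, η, θ} = {(p23,ζ), (p23,η), (p23,θ)}
  {p23, p24} × {η, θ} = {(p23,η), (p23,θ), (p24,η), (p24,θ)}
  {p23, p25} × {η, θ} = {(p23,η), (p23,θ), (p25,η), (p25,θ)}
  {p23, p24} × {ζ, η, θ} = {(p23,ζ), (p23,η), (p23,θ), (p24,ζ), (p24,η), (p24,θ)}
  {p23, p25} × {ζ, η, θ} = {(p23,ζ), (p23,η), (p23,θ), (p25,ζ), (p25,η), (p25,θ)}
  {p23, p24, p25} × {η, θ} = {(p23,η), (p23,θ), (p24,η), (p24,θ), (p25,η), (p25,θ)}
  {p23, p24, p25} × {ζ, η, θ} = {(p23,ζ), (p23,η), (p23,θ), (p24,ζ), (p24,η), (p24,θ), (p25,ζ), (p25,η), (p25,θ)}
These 9 distinct sets form the basis B.
Close under arbitrary unions to get τ_{X×Y}; counting gives |τ_{X×Y}| = 14.
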